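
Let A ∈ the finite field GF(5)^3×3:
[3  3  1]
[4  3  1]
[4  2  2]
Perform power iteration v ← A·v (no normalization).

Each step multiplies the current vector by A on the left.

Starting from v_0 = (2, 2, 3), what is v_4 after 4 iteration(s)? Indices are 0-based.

v_0 = (2, 2, 3).
v_1 = A·v_0 = (0, 2, 3).
v_2 = A·v_1 = (4, 4, 0).
v_3 = A·v_2 = (4, 3, 4).
v_4 = A·v_3 = (0, 4, 0).

v_4 = (0, 4, 0)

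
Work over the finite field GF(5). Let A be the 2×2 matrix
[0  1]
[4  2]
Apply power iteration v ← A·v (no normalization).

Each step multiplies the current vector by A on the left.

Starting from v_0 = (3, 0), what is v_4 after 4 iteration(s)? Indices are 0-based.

v_4 = (1, 3)

v_0 = (3, 0).
v_1 = A·v_0 = (0, 2).
v_2 = A·v_1 = (2, 4).
v_3 = A·v_2 = (4, 1).
v_4 = A·v_3 = (1, 3).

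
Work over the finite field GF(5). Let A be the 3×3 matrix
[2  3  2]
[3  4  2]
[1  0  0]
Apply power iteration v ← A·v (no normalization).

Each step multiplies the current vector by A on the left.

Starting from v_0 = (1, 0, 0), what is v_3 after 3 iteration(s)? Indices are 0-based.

v_0 = (1, 0, 0).
v_1 = A·v_0 = (2, 3, 1).
v_2 = A·v_1 = (0, 0, 2).
v_3 = A·v_2 = (4, 4, 0).

v_3 = (4, 4, 0)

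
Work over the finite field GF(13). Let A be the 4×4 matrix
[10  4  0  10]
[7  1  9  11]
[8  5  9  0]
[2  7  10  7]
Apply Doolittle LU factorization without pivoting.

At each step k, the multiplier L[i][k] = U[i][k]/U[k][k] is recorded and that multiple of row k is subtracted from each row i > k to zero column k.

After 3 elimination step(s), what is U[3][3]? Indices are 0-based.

k=0: U[0][0]=10
  eliminate (1,0): mult=2, new row 1: (0, 6, 9, 4); set L[1][0]=2
  eliminate (2,0): mult=6, new row 2: (0, 7, 9, 5); set L[2][0]=6
  eliminate (3,0): mult=8, new row 3: (0, 1, 10, 5); set L[3][0]=8
k=1: U[1][1]=6
  eliminate (2,1): mult=12, new row 2: (0, 0, 5, 9); set L[2][1]=12
  eliminate (3,1): mult=11, new row 3: (0, 0, 2, 0); set L[3][1]=11
k=2: U[2][2]=5
  eliminate (3,2): mult=3, new row 3: (0, 0, 0, 12); set L[3][2]=3

U[3][3] = 12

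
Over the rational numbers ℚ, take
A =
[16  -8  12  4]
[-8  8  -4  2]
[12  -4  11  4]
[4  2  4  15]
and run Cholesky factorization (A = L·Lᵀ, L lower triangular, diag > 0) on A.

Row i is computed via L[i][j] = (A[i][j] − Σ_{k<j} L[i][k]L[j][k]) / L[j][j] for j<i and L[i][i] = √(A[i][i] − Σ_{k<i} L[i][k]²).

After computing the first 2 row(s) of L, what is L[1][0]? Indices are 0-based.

L[1][0] = -2

Step 1: L[0][0] = √(16) = 4.
  L[1][0] = (-8) / L[0][0] = -2.
Step 2: L[1][1] = √(4) = 2.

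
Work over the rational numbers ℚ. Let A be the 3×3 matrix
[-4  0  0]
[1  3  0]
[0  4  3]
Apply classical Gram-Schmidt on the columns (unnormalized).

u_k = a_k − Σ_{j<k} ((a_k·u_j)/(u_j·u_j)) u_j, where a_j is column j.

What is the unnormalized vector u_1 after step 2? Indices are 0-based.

Step 1: u_0 = a_0 = (-4, 1, 0).
Step 2: u_1 = a_1 − (3/17)·u_0 = (12/17, 48/17, 4).

u_1 = (12/17, 48/17, 4)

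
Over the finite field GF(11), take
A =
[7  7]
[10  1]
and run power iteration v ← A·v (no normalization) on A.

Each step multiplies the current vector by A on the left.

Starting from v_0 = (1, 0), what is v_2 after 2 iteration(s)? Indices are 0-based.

v_0 = (1, 0).
v_1 = A·v_0 = (7, 10).
v_2 = A·v_1 = (9, 3).

v_2 = (9, 3)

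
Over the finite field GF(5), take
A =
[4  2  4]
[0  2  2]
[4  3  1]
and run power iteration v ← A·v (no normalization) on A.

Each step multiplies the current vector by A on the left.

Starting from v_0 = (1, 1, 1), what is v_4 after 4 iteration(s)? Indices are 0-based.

v_0 = (1, 1, 1).
v_1 = A·v_0 = (0, 4, 3).
v_2 = A·v_1 = (0, 4, 0).
v_3 = A·v_2 = (3, 3, 2).
v_4 = A·v_3 = (1, 0, 3).

v_4 = (1, 0, 3)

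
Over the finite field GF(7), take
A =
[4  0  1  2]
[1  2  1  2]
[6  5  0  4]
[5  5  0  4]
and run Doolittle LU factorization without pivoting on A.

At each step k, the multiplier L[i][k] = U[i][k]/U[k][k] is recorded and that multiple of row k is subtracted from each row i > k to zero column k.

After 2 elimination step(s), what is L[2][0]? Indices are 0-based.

Step 1: pivot at (0,0) is 4.
  row1 ← row1 − (2)·row0  ⇒  L[1][0]=2, U row1=(0, 2, 6, 5)
  row2 ← row2 − (5)·row0  ⇒  L[2][0]=5, U row2=(0, 5, 2, 1)
  row3 ← row3 − (3)·row0  ⇒  L[3][0]=3, U row3=(0, 5, 4, 5)
Step 2: pivot at (1,1) is 2.
  row2 ← row2 − (6)·row1  ⇒  L[2][1]=6, U row2=(0, 0, 1, 6)
  row3 ← row3 − (6)·row1  ⇒  L[3][1]=6, U row3=(0, 0, 3, 3)

L[2][0] = 5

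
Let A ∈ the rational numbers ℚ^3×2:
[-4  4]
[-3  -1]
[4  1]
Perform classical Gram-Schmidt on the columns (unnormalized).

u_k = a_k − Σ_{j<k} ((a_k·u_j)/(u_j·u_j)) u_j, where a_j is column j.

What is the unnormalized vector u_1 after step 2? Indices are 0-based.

u_1 = (128/41, -68/41, 77/41)

Step 1: u_0 = a_0 = (-4, -3, 4).
Step 2: u_1 = a_1 − (-9/41)·u_0 = (128/41, -68/41, 77/41).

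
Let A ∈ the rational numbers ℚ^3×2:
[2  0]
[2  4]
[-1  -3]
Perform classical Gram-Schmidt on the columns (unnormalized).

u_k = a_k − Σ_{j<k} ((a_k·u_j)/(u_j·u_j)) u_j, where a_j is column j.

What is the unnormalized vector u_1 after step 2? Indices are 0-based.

u_1 = (-22/9, 14/9, -16/9)

Step 1: u_0 = a_0 = (2, 2, -1).
Step 2: u_1 = a_1 − (11/9)·u_0 = (-22/9, 14/9, -16/9).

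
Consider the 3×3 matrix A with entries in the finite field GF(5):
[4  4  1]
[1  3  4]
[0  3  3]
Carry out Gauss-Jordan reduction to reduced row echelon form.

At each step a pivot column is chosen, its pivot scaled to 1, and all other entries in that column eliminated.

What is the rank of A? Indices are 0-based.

rank = 3

[1] R0 /= 4  ⇒  (1, 1, 4)
     R1 -= 1·R0  ⇒  (0, 2, 0)
[2] R1 /= 2  ⇒  (0, 1, 0)
     R0 -= 1·R1  ⇒  (1, 0, 4)
     R2 -= 3·R1  ⇒  (0, 0, 3)
[3] R2 /= 3  ⇒  (0, 0, 1)
     R0 -= 4·R2  ⇒  (1, 0, 0)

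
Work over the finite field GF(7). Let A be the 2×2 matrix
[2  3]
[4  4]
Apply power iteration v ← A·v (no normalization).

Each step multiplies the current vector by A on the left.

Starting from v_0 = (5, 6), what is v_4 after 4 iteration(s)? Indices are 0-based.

v_4 = (2, 4)

v_0 = (5, 6).
v_1 = A·v_0 = (0, 2).
v_2 = A·v_1 = (6, 1).
v_3 = A·v_2 = (1, 0).
v_4 = A·v_3 = (2, 4).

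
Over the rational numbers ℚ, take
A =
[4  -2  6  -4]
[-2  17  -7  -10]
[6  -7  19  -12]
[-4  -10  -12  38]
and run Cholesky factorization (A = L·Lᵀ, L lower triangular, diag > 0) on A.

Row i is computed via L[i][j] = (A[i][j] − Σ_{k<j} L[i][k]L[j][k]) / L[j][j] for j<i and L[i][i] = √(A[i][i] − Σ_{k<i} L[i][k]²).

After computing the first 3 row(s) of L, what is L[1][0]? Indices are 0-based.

Step 1: L[0][0] = √(4) = 2.
  L[1][0] = (-2) / L[0][0] = -1.
Step 2: L[1][1] = √(16) = 4.
  L[2][0] = (6) / L[0][0] = 3.
  L[2][1] = (-4) / L[1][1] = -1.
Step 3: L[2][2] = √(9) = 3.

L[1][0] = -1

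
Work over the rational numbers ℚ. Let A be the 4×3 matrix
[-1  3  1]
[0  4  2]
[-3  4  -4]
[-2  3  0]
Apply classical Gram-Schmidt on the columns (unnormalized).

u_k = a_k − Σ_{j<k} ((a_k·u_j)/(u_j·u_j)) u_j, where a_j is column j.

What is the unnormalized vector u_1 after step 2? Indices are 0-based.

Step 1: u_0 = a_0 = (-1, 0, -3, -2).
Step 2: u_1 = a_1 − (-3/2)·u_0 = (3/2, 4, -1/2, 0).

u_1 = (3/2, 4, -1/2, 0)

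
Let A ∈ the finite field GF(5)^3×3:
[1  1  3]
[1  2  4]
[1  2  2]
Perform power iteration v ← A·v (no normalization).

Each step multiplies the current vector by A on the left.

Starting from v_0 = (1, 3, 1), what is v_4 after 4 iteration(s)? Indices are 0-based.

v_0 = (1, 3, 1).
v_1 = A·v_0 = (2, 1, 4).
v_2 = A·v_1 = (0, 0, 2).
v_3 = A·v_2 = (1, 3, 4).
v_4 = A·v_3 = (1, 3, 0).

v_4 = (1, 3, 0)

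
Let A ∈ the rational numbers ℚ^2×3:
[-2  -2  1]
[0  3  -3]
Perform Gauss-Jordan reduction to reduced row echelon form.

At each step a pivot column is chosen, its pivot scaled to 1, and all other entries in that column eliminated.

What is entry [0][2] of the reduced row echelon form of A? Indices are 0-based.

M[0][2] = 1/2

[1] R0 /= -2  ⇒  (1, 1, -1/2)
[2] R1 /= 3  ⇒  (0, 1, -1)
     R0 -= 1·R1  ⇒  (1, 0, 1/2)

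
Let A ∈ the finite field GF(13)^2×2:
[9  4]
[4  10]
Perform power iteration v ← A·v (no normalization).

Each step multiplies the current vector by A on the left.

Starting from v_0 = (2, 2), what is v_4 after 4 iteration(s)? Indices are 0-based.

v_0 = (2, 2).
v_1 = A·v_0 = (0, 2).
v_2 = A·v_1 = (8, 7).
v_3 = A·v_2 = (9, 11).
v_4 = A·v_3 = (8, 3).

v_4 = (8, 3)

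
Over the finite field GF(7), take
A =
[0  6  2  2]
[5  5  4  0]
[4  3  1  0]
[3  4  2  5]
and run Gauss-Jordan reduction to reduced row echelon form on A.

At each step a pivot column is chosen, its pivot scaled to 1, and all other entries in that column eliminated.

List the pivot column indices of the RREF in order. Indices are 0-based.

pivot columns: 0, 1, 2, 3

[1] R0 <-> R1
[1] R0 /= 5  ⇒  (1, 1, 5, 0)
     R2 -= 4·R0  ⇒  (0, 6, 2, 0)
     R3 -= 3·R0  ⇒  (0, 1, 1, 5)
[2] R1 /= 6  ⇒  (0, 1, 5, 5)
     R0 -= 1·R1  ⇒  (1, 0, 0, 2)
     R2 -= 6·R1  ⇒  (0, 0, 0, 5)
     R3 -= 1·R1  ⇒  (0, 0, 3, 0)
[3] R2 <-> R3
[3] R2 /= 3  ⇒  (0, 0, 1, 0)
     R1 -= 5·R2  ⇒  (0, 1, 0, 5)
[4] R3 /= 5  ⇒  (0, 0, 0, 1)
     R0 -= 2·R3  ⇒  (1, 0, 0, 0)
     R1 -= 5·R3  ⇒  (0, 1, 0, 0)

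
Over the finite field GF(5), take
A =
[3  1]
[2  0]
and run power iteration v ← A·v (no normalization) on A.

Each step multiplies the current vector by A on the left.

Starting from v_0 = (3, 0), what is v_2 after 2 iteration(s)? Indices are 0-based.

v_0 = (3, 0).
v_1 = A·v_0 = (4, 1).
v_2 = A·v_1 = (3, 3).

v_2 = (3, 3)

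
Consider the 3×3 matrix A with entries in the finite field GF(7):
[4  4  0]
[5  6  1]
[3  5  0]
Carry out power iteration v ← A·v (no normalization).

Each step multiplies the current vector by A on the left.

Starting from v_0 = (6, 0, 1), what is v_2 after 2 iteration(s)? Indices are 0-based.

v_0 = (6, 0, 1).
v_1 = A·v_0 = (3, 3, 4).
v_2 = A·v_1 = (3, 2, 3).

v_2 = (3, 2, 3)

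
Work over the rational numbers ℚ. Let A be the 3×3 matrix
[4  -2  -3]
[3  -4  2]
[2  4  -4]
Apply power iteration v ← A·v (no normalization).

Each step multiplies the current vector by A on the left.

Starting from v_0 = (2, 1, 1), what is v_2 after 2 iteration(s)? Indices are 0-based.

v_2 = (-8, 1, 6)

v_0 = (2, 1, 1).
v_1 = A·v_0 = (3, 4, 4).
v_2 = A·v_1 = (-8, 1, 6).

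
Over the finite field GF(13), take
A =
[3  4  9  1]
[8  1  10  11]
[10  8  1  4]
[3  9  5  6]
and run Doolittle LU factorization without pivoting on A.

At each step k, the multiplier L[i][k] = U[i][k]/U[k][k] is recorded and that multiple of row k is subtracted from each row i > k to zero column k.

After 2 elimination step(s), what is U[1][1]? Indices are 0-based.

k=0: U[0][0]=3
  eliminate (1,0): mult=7, new row 1: (0, 12, 12, 4); set L[1][0]=7
  eliminate (2,0): mult=12, new row 2: (0, 12, 10, 5); set L[2][0]=12
  eliminate (3,0): mult=1, new row 3: (0, 5, 9, 5); set L[3][0]=1
k=1: U[1][1]=12
  eliminate (2,1): mult=1, new row 2: (0, 0, 11, 1); set L[2][1]=1
  eliminate (3,1): mult=8, new row 3: (0, 0, 4, 12); set L[3][1]=8

U[1][1] = 12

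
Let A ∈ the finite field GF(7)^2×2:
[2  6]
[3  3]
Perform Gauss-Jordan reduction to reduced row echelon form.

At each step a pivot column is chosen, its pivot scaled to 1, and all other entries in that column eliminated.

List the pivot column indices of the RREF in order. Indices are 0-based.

pivot columns: 0, 1

pivot(0,0)=2: scale R0 → (1, 3)
  clear (1,0): R1 −= (3)R0 → (0, 1)
pivot(1,1)=1: scale R1 → (0, 1)
  clear (0,1): R0 −= (3)R1 → (1, 0)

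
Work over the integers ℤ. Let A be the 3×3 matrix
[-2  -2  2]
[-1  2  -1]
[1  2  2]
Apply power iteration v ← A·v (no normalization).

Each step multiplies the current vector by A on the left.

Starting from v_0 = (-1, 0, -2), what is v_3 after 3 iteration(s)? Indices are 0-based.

v_0 = (-1, 0, -2).
v_1 = A·v_0 = (-2, 3, -5).
v_2 = A·v_1 = (-12, 13, -6).
v_3 = A·v_2 = (-14, 44, 2).

v_3 = (-14, 44, 2)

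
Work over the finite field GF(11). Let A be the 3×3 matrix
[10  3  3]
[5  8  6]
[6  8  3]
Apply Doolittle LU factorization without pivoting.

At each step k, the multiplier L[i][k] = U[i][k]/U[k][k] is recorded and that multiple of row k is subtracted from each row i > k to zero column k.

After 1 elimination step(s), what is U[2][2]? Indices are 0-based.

k=0: U[0][0]=10
  eliminate (1,0): mult=6, new row 1: (0, 1, 10); set L[1][0]=6
  eliminate (2,0): mult=5, new row 2: (0, 4, 10); set L[2][0]=5

U[2][2] = 10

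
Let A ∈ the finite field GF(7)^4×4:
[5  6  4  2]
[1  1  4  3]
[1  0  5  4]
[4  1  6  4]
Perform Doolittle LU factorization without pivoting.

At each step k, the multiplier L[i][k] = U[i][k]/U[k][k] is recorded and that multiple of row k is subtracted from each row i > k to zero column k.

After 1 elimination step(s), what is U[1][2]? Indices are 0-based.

[col 0] pivot 5
  R1 -= 3*R0 → (0, 4, 6, 4)  (L[1][0] := 3)
  R2 -= 3*R0 → (0, 3, 0, 5)  (L[2][0] := 3)
  R3 -= 5*R0 → (0, 6, 0, 1)  (L[3][0] := 5)

U[1][2] = 6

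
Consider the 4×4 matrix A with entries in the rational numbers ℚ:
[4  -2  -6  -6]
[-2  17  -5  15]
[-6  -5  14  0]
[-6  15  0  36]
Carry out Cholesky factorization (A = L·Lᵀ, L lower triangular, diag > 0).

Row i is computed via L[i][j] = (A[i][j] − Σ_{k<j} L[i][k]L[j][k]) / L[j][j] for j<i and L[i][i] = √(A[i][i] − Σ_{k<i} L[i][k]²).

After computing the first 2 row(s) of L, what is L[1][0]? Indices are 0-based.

L[1][0] = -1

Step 1: L[0][0] = √(4) = 2.
  L[1][0] = (-2) / L[0][0] = -1.
Step 2: L[1][1] = √(16) = 4.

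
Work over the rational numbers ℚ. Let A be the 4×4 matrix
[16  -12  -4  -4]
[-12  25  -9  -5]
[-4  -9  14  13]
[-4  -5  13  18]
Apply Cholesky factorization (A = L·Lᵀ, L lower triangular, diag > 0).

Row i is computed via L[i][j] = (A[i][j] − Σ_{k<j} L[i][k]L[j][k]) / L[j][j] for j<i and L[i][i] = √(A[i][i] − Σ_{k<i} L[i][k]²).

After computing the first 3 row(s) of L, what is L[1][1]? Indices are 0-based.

L[1][1] = 4

Step 1: L[0][0] = √(16) = 4.
  L[1][0] = (-12) / L[0][0] = -3.
Step 2: L[1][1] = √(16) = 4.
  L[2][0] = (-4) / L[0][0] = -1.
  L[2][1] = (-12) / L[1][1] = -3.
Step 3: L[2][2] = √(4) = 2.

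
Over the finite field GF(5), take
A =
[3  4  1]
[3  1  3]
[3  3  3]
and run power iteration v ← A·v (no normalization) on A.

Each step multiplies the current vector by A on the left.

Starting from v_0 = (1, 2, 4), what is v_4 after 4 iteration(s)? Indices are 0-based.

v_4 = (3, 4, 2)

v_0 = (1, 2, 4).
v_1 = A·v_0 = (0, 2, 1).
v_2 = A·v_1 = (4, 0, 4).
v_3 = A·v_2 = (1, 4, 4).
v_4 = A·v_3 = (3, 4, 2).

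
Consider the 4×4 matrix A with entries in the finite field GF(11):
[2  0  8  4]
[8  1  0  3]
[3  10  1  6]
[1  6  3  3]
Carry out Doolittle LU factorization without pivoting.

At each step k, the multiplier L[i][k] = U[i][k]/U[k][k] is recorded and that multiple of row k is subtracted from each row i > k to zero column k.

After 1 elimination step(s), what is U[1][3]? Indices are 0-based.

U[1][3] = 9

Step 1: pivot at (0,0) is 2.
  row1 ← row1 − (4)·row0  ⇒  L[1][0]=4, U row1=(0, 1, 1, 9)
  row2 ← row2 − (7)·row0  ⇒  L[2][0]=7, U row2=(0, 10, 0, 0)
  row3 ← row3 − (6)·row0  ⇒  L[3][0]=6, U row3=(0, 6, 10, 1)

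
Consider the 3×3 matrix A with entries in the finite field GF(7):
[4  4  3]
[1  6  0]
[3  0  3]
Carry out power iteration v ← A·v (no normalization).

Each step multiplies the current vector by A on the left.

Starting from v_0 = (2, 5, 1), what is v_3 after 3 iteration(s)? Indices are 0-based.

v_3 = (2, 0, 0)

v_0 = (2, 5, 1).
v_1 = A·v_0 = (3, 4, 2).
v_2 = A·v_1 = (6, 6, 1).
v_3 = A·v_2 = (2, 0, 0).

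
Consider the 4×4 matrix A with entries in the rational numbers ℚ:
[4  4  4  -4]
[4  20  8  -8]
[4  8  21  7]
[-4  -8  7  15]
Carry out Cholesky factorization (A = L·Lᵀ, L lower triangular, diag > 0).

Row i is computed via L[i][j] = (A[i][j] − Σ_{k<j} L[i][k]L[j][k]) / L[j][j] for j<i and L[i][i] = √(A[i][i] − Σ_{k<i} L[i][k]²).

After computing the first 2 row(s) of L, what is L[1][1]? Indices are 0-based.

L[1][1] = 4

Step 1: L[0][0] = √(4) = 2.
  L[1][0] = (4) / L[0][0] = 2.
Step 2: L[1][1] = √(16) = 4.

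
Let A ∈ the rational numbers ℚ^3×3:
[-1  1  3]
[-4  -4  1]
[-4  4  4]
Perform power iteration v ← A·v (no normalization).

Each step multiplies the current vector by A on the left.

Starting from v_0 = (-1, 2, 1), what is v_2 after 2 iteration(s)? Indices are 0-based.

v_2 = (39, 4, 28)

v_0 = (-1, 2, 1).
v_1 = A·v_0 = (6, -3, 16).
v_2 = A·v_1 = (39, 4, 28).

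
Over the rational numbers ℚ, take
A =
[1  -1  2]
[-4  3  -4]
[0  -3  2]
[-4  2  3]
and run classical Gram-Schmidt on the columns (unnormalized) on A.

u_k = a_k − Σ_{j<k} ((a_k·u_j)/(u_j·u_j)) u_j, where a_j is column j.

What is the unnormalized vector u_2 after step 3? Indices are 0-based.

u_2 = (76/53, -148/53, -62/53, 167/53)

Step 1: u_0 = a_0 = (1, -4, 0, -4).
Step 2: u_1 = a_1 − (-7/11)·u_0 = (-4/11, 5/11, -3, -6/11).
Step 3: u_2 = a_2 − (2/11)·u_0 − (-56/53)·u_1 = (76/53, -148/53, -62/53, 167/53).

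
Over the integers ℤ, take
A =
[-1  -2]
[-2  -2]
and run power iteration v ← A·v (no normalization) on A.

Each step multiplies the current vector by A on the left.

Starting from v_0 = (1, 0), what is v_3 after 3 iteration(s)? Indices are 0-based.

v_0 = (1, 0).
v_1 = A·v_0 = (-1, -2).
v_2 = A·v_1 = (5, 6).
v_3 = A·v_2 = (-17, -22).

v_3 = (-17, -22)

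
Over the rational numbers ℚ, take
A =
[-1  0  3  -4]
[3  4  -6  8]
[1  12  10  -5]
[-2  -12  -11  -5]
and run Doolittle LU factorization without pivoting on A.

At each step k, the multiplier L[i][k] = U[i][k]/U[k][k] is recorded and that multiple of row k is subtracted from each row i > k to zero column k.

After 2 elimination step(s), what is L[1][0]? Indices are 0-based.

L[1][0] = -3

[col 0] pivot -1
  R1 -= -3*R0 → (0, 4, 3, -4)  (L[1][0] := -3)
  R2 -= -1*R0 → (0, 12, 13, -9)  (L[2][0] := -1)
  R3 -= 2*R0 → (0, -12, -17, 3)  (L[3][0] := 2)
[col 1] pivot 4
  R2 -= 3*R1 → (0, 0, 4, 3)  (L[2][1] := 3)
  R3 -= -3*R1 → (0, 0, -8, -9)  (L[3][1] := -3)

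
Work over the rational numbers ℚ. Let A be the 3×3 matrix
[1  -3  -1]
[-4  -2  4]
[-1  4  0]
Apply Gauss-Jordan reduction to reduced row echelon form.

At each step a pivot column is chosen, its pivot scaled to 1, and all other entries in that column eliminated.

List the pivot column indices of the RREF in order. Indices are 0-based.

pivot columns: 0, 1, 2

[1] R0 /= 1  ⇒  (1, -3, -1)
     R1 -= -4·R0  ⇒  (0, -14, 0)
     R2 -= -1·R0  ⇒  (0, 1, -1)
[2] R1 /= -14  ⇒  (0, 1, 0)
     R0 -= -3·R1  ⇒  (1, 0, -1)
     R2 -= 1·R1  ⇒  (0, 0, -1)
[3] R2 /= -1  ⇒  (0, 0, 1)
     R0 -= -1·R2  ⇒  (1, 0, 0)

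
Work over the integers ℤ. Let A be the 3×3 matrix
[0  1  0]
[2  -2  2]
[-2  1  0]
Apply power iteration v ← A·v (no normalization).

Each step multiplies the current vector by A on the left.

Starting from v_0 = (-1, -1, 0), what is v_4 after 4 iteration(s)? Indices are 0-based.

v_0 = (-1, -1, 0).
v_1 = A·v_0 = (-1, 0, 1).
v_2 = A·v_1 = (0, 0, 2).
v_3 = A·v_2 = (0, 4, 0).
v_4 = A·v_3 = (4, -8, 4).

v_4 = (4, -8, 4)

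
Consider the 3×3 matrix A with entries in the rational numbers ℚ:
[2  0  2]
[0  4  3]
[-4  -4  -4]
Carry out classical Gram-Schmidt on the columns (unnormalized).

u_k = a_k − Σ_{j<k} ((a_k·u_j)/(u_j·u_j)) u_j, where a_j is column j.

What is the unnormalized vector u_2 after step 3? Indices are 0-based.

u_2 = (1, 1/2, 1/2)

Step 1: u_0 = a_0 = (2, 0, -4).
Step 2: u_1 = a_1 − (4/5)·u_0 = (-8/5, 4, -4/5).
Step 3: u_2 = a_2 − (1)·u_0 − (5/8)·u_1 = (1, 1/2, 1/2).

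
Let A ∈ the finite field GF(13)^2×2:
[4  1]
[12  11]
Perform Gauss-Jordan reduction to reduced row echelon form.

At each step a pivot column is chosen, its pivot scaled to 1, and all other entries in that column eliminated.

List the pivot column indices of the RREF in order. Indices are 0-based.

pivot columns: 0, 1

step 1: normalize row 0 (÷4) = (1, 10)
  row 1: subtract 12×row0 = (0, 8)
step 2: normalize row 1 (÷8) = (0, 1)
  row 0: subtract 10×row1 = (1, 0)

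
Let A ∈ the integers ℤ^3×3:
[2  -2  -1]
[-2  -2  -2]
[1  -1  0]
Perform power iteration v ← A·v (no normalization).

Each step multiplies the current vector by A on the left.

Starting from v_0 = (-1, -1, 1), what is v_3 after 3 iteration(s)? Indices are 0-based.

v_0 = (-1, -1, 1).
v_1 = A·v_0 = (-1, 2, 0).
v_2 = A·v_1 = (-6, -2, -3).
v_3 = A·v_2 = (-5, 22, -4).

v_3 = (-5, 22, -4)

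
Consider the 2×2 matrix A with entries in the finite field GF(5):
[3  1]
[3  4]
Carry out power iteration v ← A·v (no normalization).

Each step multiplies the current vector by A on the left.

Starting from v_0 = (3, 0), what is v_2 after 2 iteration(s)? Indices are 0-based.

v_0 = (3, 0).
v_1 = A·v_0 = (4, 4).
v_2 = A·v_1 = (1, 3).

v_2 = (1, 3)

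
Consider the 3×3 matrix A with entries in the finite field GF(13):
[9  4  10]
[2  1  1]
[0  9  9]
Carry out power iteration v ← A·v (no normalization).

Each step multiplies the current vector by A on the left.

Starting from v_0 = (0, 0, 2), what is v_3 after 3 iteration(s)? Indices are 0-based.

v_3 = (9, 1, 2)

v_0 = (0, 0, 2).
v_1 = A·v_0 = (7, 2, 5).
v_2 = A·v_1 = (4, 8, 11).
v_3 = A·v_2 = (9, 1, 2).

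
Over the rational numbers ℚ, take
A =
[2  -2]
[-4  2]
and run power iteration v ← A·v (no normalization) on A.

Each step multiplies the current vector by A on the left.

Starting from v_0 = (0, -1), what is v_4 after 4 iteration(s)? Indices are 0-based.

v_4 = (192, -272)

v_0 = (0, -1).
v_1 = A·v_0 = (2, -2).
v_2 = A·v_1 = (8, -12).
v_3 = A·v_2 = (40, -56).
v_4 = A·v_3 = (192, -272).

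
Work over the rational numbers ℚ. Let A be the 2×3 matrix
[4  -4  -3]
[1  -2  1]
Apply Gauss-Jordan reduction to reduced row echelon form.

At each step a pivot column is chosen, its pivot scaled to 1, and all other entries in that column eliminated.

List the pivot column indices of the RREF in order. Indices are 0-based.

pivot columns: 0, 1

step 1: normalize row 0 (÷4) = (1, -1, -3/4)
  row 1: subtract 1×row0 = (0, -1, 7/4)
step 2: normalize row 1 (÷-1) = (0, 1, -7/4)
  row 0: subtract -1×row1 = (1, 0, -5/2)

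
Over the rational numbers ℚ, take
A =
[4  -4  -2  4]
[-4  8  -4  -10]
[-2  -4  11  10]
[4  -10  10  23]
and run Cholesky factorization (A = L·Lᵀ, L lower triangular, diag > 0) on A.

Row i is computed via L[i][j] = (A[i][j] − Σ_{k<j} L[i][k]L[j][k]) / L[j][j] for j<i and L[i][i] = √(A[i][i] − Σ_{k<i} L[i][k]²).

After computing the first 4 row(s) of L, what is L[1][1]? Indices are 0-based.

Step 1: L[0][0] = √(4) = 2.
  L[1][0] = (-4) / L[0][0] = -2.
Step 2: L[1][1] = √(4) = 2.
  L[2][0] = (-2) / L[0][0] = -1.
  L[2][1] = (-6) / L[1][1] = -3.
Step 3: L[2][2] = √(1) = 1.
  L[3][0] = (4) / L[0][0] = 2.
  L[3][1] = (-6) / L[1][1] = -3.
  L[3][2] = (3) / L[2][2] = 3.
Step 4: L[3][3] = √(1) = 1.

L[1][1] = 2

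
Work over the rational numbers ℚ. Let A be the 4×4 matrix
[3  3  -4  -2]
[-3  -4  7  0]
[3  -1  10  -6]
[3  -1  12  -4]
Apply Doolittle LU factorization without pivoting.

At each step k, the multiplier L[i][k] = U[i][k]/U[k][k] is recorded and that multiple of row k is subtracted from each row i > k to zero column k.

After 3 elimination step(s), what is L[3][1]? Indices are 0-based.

k=0: U[0][0]=3
  eliminate (1,0): mult=-1, new row 1: (0, -1, 3, -2); set L[1][0]=-1
  eliminate (2,0): mult=1, new row 2: (0, -4, 14, -4); set L[2][0]=1
  eliminate (3,0): mult=1, new row 3: (0, -4, 16, -2); set L[3][0]=1
k=1: U[1][1]=-1
  eliminate (2,1): mult=4, new row 2: (0, 0, 2, 4); set L[2][1]=4
  eliminate (3,1): mult=4, new row 3: (0, 0, 4, 6); set L[3][1]=4
k=2: U[2][2]=2
  eliminate (3,2): mult=2, new row 3: (0, 0, 0, -2); set L[3][2]=2

L[3][1] = 4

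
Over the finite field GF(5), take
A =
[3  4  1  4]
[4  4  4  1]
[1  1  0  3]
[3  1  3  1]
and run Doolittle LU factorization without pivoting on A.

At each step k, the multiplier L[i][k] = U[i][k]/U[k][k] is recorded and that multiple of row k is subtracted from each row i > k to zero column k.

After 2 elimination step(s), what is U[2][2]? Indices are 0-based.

U[2][2] = 4

[col 0] pivot 3
  R1 -= 3*R0 → (0, 2, 1, 4)  (L[1][0] := 3)
  R2 -= 2*R0 → (0, 3, 3, 0)  (L[2][0] := 2)
  R3 -= 1*R0 → (0, 2, 2, 2)  (L[3][0] := 1)
[col 1] pivot 2
  R2 -= 4*R1 → (0, 0, 4, 4)  (L[2][1] := 4)
  R3 -= 1*R1 → (0, 0, 1, 3)  (L[3][1] := 1)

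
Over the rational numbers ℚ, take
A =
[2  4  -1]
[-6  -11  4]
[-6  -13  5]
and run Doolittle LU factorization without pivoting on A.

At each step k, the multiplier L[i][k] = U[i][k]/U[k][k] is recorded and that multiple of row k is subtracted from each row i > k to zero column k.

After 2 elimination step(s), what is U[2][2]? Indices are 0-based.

U[2][2] = 3

[col 0] pivot 2
  R1 -= -3*R0 → (0, 1, 1)  (L[1][0] := -3)
  R2 -= -3*R0 → (0, -1, 2)  (L[2][0] := -3)
[col 1] pivot 1
  R2 -= -1*R1 → (0, 0, 3)  (L[2][1] := -1)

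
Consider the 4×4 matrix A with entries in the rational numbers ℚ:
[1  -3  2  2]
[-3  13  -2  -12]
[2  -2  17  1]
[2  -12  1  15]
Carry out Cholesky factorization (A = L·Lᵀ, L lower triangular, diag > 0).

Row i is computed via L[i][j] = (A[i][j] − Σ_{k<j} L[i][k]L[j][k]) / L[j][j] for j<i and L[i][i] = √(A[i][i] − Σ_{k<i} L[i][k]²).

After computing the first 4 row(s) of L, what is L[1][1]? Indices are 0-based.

Step 1: L[0][0] = √(1) = 1.
  L[1][0] = (-3) / L[0][0] = -3.
Step 2: L[1][1] = √(4) = 2.
  L[2][0] = (2) / L[0][0] = 2.
  L[2][1] = (4) / L[1][1] = 2.
Step 3: L[2][2] = √(9) = 3.
  L[3][0] = (2) / L[0][0] = 2.
  L[3][1] = (-6) / L[1][1] = -3.
  L[3][2] = (3) / L[2][2] = 1.
Step 4: L[3][3] = √(1) = 1.

L[1][1] = 2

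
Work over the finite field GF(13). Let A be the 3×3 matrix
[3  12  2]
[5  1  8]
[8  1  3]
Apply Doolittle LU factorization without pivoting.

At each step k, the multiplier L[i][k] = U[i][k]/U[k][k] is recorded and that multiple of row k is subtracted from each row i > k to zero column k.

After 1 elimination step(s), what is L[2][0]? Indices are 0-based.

k=0: U[0][0]=3
  eliminate (1,0): mult=6, new row 1: (0, 7, 9); set L[1][0]=6
  eliminate (2,0): mult=7, new row 2: (0, 8, 2); set L[2][0]=7

L[2][0] = 7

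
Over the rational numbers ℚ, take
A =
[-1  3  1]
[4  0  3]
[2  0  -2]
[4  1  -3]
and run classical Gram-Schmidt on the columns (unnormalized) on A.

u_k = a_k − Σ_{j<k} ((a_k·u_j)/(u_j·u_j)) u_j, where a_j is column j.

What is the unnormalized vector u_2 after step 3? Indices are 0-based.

u_2 = (304/369, 1307/369, -638/369, -304/123)

Step 1: u_0 = a_0 = (-1, 4, 2, 4).
Step 2: u_1 = a_1 − (1/37)·u_0 = (112/37, -4/37, -2/37, 33/37).
Step 3: u_2 = a_2 − (-5/37)·u_0 − (5/369)·u_1 = (304/369, 1307/369, -638/369, -304/123).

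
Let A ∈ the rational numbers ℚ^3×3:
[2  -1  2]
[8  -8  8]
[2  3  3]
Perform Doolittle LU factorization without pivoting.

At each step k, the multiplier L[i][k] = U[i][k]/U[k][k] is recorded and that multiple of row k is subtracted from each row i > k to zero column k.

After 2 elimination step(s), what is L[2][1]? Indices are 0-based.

[col 0] pivot 2
  R1 -= 4*R0 → (0, -4, 0)  (L[1][0] := 4)
  R2 -= 1*R0 → (0, 4, 1)  (L[2][0] := 1)
[col 1] pivot -4
  R2 -= -1*R1 → (0, 0, 1)  (L[2][1] := -1)

L[2][1] = -1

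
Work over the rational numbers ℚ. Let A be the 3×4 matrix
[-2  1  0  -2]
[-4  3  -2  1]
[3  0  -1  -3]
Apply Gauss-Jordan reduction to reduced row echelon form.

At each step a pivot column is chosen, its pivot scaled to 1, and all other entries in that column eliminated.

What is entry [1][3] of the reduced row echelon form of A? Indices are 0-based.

[1] R0 /= -2  ⇒  (1, -1/2, 0, 1)
     R1 -= -4·R0  ⇒  (0, 1, -2, 5)
     R2 -= 3·R0  ⇒  (0, 3/2, -1, -6)
[2] R1 /= 1  ⇒  (0, 1, -2, 5)
     R0 -= -1/2·R1  ⇒  (1, 0, -1, 7/2)
     R2 -= 3/2·R1  ⇒  (0, 0, 2, -27/2)
[3] R2 /= 2  ⇒  (0, 0, 1, -27/4)
     R0 -= -1·R2  ⇒  (1, 0, 0, -13/4)
     R1 -= -2·R2  ⇒  (0, 1, 0, -17/2)

M[1][3] = -17/2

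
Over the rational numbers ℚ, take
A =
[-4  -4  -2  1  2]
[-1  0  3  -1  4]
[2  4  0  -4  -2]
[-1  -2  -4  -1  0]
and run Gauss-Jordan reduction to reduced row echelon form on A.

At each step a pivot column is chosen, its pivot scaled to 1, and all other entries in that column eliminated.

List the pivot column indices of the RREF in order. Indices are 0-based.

step 1: normalize row 0 (÷-4) = (1, 1, 1/2, -1/4, -1/2)
  row 1: subtract -1×row0 = (0, 1, 7/2, -5/4, 7/2)
  row 2: subtract 2×row0 = (0, 2, -1, -7/2, -1)
  row 3: subtract -1×row0 = (0, -1, -7/2, -5/4, -1/2)
step 2: normalize row 1 (÷1) = (0, 1, 7/2, -5/4, 7/2)
  row 0: subtract 1×row1 = (1, 0, -3, 1, -4)
  row 2: subtract 2×row1 = (0, 0, -8, -1, -8)
  row 3: subtract -1×row1 = (0, 0, 0, -5/2, 3)
step 3: normalize row 2 (÷-8) = (0, 0, 1, 1/8, 1)
  row 0: subtract -3×row2 = (1, 0, 0, 11/8, -1)
  row 1: subtract 7/2×row2 = (0, 1, 0, -27/16, 0)
step 4: normalize row 3 (÷-5/2) = (0, 0, 0, 1, -6/5)
  row 0: subtract 11/8×row3 = (1, 0, 0, 0, 13/20)
  row 1: subtract -27/16×row3 = (0, 1, 0, 0, -81/40)
  row 2: subtract 1/8×row3 = (0, 0, 1, 0, 23/20)

pivot columns: 0, 1, 2, 3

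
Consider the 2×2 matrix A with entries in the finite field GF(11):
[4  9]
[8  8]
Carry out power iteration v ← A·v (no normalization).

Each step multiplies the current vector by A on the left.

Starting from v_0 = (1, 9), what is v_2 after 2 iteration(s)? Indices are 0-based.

v_2 = (4, 0)

v_0 = (1, 9).
v_1 = A·v_0 = (8, 3).
v_2 = A·v_1 = (4, 0).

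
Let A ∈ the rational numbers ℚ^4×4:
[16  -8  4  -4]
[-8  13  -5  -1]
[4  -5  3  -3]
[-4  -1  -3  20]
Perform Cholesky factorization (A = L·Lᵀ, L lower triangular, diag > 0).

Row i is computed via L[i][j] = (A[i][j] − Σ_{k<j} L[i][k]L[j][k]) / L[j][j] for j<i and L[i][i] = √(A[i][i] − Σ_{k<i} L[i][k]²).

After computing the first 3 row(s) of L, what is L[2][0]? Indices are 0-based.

L[2][0] = 1

Step 1: L[0][0] = √(16) = 4.
  L[1][0] = (-8) / L[0][0] = -2.
Step 2: L[1][1] = √(9) = 3.
  L[2][0] = (4) / L[0][0] = 1.
  L[2][1] = (-3) / L[1][1] = -1.
Step 3: L[2][2] = √(1) = 1.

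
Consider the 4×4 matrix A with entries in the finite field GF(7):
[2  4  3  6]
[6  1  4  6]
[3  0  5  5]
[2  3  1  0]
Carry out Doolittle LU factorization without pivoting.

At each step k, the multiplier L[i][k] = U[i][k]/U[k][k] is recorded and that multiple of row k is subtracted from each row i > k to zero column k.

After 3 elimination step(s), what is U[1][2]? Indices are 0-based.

[col 0] pivot 2
  R1 -= 3*R0 → (0, 3, 2, 2)  (L[1][0] := 3)
  R2 -= 5*R0 → (0, 1, 4, 3)  (L[2][0] := 5)
  R3 -= 1*R0 → (0, 6, 5, 1)  (L[3][0] := 1)
[col 1] pivot 3
  R2 -= 5*R1 → (0, 0, 1, 0)  (L[2][1] := 5)
  R3 -= 2*R1 → (0, 0, 1, 4)  (L[3][1] := 2)
[col 2] pivot 1
  R3 -= 1*R2 → (0, 0, 0, 4)  (L[3][2] := 1)

U[1][2] = 2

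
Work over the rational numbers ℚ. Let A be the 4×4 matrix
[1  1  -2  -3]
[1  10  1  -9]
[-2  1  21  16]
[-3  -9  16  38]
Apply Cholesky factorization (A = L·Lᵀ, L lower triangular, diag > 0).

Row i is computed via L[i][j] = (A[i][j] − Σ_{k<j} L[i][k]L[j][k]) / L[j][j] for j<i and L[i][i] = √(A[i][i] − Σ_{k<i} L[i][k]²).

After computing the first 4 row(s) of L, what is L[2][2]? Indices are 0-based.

Step 1: L[0][0] = √(1) = 1.
  L[1][0] = (1) / L[0][0] = 1.
Step 2: L[1][1] = √(9) = 3.
  L[2][0] = (-2) / L[0][0] = -2.
  L[2][1] = (3) / L[1][1] = 1.
Step 3: L[2][2] = √(16) = 4.
  L[3][0] = (-3) / L[0][0] = -3.
  L[3][1] = (-6) / L[1][1] = -2.
  L[3][2] = (12) / L[2][2] = 3.
Step 4: L[3][3] = √(16) = 4.

L[2][2] = 4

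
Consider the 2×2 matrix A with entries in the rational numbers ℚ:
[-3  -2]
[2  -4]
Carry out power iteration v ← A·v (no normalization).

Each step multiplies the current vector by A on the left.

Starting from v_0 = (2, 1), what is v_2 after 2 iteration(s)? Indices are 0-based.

v_2 = (24, -16)

v_0 = (2, 1).
v_1 = A·v_0 = (-8, 0).
v_2 = A·v_1 = (24, -16).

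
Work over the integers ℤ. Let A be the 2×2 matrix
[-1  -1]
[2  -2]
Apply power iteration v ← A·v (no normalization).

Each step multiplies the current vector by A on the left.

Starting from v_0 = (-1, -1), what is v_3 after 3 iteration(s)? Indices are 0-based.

v_3 = (-2, -12)

v_0 = (-1, -1).
v_1 = A·v_0 = (2, 0).
v_2 = A·v_1 = (-2, 4).
v_3 = A·v_2 = (-2, -12).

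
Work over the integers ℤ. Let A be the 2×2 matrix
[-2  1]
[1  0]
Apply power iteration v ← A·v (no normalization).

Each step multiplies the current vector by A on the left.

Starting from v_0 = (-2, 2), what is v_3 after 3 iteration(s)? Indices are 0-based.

v_0 = (-2, 2).
v_1 = A·v_0 = (6, -2).
v_2 = A·v_1 = (-14, 6).
v_3 = A·v_2 = (34, -14).

v_3 = (34, -14)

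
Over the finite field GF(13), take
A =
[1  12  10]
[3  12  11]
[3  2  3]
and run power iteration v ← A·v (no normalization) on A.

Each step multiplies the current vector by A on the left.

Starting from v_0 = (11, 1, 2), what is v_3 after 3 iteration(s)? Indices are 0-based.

v_0 = (11, 1, 2).
v_1 = A·v_0 = (4, 2, 2).
v_2 = A·v_1 = (9, 6, 9).
v_3 = A·v_2 = (2, 3, 1).

v_3 = (2, 3, 1)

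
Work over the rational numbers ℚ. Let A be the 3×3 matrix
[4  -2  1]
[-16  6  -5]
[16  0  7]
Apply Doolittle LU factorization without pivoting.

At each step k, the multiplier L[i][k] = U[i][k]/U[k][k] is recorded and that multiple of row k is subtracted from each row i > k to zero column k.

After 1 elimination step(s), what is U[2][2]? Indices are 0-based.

Step 1: pivot at (0,0) is 4.
  row1 ← row1 − (-4)·row0  ⇒  L[1][0]=-4, U row1=(0, -2, -1)
  row2 ← row2 − (4)·row0  ⇒  L[2][0]=4, U row2=(0, 8, 3)

U[2][2] = 3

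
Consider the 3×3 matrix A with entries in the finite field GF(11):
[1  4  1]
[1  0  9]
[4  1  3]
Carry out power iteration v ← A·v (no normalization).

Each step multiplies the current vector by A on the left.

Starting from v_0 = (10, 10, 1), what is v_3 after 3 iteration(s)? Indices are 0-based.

v_0 = (10, 10, 1).
v_1 = A·v_0 = (7, 8, 9).
v_2 = A·v_1 = (4, 0, 8).
v_3 = A·v_2 = (1, 10, 7).

v_3 = (1, 10, 7)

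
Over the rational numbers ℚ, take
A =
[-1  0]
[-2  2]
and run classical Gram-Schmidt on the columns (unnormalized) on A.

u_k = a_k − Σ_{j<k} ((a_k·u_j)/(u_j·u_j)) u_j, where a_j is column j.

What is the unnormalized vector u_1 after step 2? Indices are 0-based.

u_1 = (-4/5, 2/5)

Step 1: u_0 = a_0 = (-1, -2).
Step 2: u_1 = a_1 − (-4/5)·u_0 = (-4/5, 2/5).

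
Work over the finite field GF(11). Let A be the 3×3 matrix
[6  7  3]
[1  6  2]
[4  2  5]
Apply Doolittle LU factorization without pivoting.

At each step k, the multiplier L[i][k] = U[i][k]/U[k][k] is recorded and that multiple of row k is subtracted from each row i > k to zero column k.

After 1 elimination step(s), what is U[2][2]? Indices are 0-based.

U[2][2] = 3

[col 0] pivot 6
  R1 -= 2*R0 → (0, 3, 7)  (L[1][0] := 2)
  R2 -= 8*R0 → (0, 1, 3)  (L[2][0] := 8)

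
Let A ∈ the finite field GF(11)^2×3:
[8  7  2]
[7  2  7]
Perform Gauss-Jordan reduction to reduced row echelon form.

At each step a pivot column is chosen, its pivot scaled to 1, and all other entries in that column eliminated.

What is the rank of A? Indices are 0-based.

rank = 2

pivot(0,0)=8: scale R0 → (1, 5, 3)
  clear (1,0): R1 −= (7)R0 → (0, 0, 8)
col 1: no nonzero at/below row 1; advance.
pivot(1,2)=8: scale R1 → (0, 0, 1)
  clear (0,2): R0 −= (3)R1 → (1, 5, 0)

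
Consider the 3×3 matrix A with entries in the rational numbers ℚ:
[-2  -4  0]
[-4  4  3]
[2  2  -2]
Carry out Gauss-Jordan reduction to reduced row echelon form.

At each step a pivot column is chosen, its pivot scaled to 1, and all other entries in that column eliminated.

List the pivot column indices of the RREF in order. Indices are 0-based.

pivot columns: 0, 1, 2

pivot(0,0)=-2: scale R0 → (1, 2, 0)
  clear (1,0): R1 −= (-4)R0 → (0, 12, 3)
  clear (2,0): R2 −= (2)R0 → (0, -2, -2)
pivot(1,1)=12: scale R1 → (0, 1, 1/4)
  clear (0,1): R0 −= (2)R1 → (1, 0, -1/2)
  clear (2,1): R2 −= (-2)R1 → (0, 0, -3/2)
pivot(2,2)=-3/2: scale R2 → (0, 0, 1)
  clear (0,2): R0 −= (-1/2)R2 → (1, 0, 0)
  clear (1,2): R1 −= (1/4)R2 → (0, 1, 0)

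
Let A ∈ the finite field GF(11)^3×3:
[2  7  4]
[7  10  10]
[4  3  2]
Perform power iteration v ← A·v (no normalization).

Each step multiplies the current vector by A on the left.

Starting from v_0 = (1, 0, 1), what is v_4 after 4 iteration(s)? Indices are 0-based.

v_0 = (1, 0, 1).
v_1 = A·v_0 = (6, 6, 6).
v_2 = A·v_1 = (1, 8, 10).
v_3 = A·v_2 = (10, 0, 4).
v_4 = A·v_3 = (3, 0, 4).

v_4 = (3, 0, 4)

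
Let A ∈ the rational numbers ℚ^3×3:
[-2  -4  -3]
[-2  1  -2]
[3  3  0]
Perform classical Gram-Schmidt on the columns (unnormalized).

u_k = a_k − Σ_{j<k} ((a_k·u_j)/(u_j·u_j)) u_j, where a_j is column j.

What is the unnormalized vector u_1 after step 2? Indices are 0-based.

Step 1: u_0 = a_0 = (-2, -2, 3).
Step 2: u_1 = a_1 − (15/17)·u_0 = (-38/17, 47/17, 6/17).

u_1 = (-38/17, 47/17, 6/17)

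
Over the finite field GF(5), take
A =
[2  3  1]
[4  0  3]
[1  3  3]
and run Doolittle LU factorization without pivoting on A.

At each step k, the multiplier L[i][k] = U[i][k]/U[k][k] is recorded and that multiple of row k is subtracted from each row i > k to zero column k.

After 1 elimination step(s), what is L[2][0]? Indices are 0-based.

L[2][0] = 3

[col 0] pivot 2
  R1 -= 2*R0 → (0, 4, 1)  (L[1][0] := 2)
  R2 -= 3*R0 → (0, 4, 0)  (L[2][0] := 3)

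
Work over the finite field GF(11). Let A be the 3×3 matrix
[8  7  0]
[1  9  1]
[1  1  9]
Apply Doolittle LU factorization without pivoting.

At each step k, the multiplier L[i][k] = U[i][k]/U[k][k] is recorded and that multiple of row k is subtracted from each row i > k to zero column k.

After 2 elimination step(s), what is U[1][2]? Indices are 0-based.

k=0: U[0][0]=8
  eliminate (1,0): mult=7, new row 1: (0, 4, 1); set L[1][0]=7
  eliminate (2,0): mult=7, new row 2: (0, 7, 9); set L[2][0]=7
k=1: U[1][1]=4
  eliminate (2,1): mult=10, new row 2: (0, 0, 10); set L[2][1]=10

U[1][2] = 1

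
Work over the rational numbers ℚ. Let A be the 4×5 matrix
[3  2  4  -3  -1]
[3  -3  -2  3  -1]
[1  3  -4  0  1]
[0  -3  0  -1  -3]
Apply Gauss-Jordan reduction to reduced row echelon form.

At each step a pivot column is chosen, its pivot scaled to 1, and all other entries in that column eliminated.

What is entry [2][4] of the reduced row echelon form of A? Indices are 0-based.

M[2][4] = 79/356

pivot(0,0)=3: scale R0 → (1, 2/3, 4/3, -1, -1/3)
  clear (1,0): R1 −= (3)R0 → (0, -5, -6, 6, 0)
  clear (2,0): R2 −= (1)R0 → (0, 7/3, -16/3, 1, 4/3)
pivot(1,1)=-5: scale R1 → (0, 1, 6/5, -6/5, 0)
  clear (0,1): R0 −= (2/3)R1 → (1, 0, 8/15, -1/5, -1/3)
  clear (2,1): R2 −= (7/3)R1 → (0, 0, -122/15, 19/5, 4/3)
  clear (3,1): R3 −= (-3)R1 → (0, 0, 18/5, -23/5, -3)
pivot(2,2)=-122/15: scale R2 → (0, 0, 1, -57/122, -10/61)
  clear (0,2): R0 −= (8/15)R2 → (1, 0, 0, 3/61, -15/61)
  clear (1,2): R1 −= (6/5)R2 → (0, 1, 0, -39/61, 12/61)
  clear (3,2): R3 −= (18/5)R2 → (0, 0, 0, -178/61, -147/61)
pivot(3,3)=-178/61: scale R3 → (0, 0, 0, 1, 147/178)
  clear (0,3): R0 −= (3/61)R3 → (1, 0, 0, 0, -51/178)
  clear (1,3): R1 −= (-39/61)R3 → (0, 1, 0, 0, 129/178)
  clear (2,3): R2 −= (-57/122)R3 → (0, 0, 1, 0, 79/356)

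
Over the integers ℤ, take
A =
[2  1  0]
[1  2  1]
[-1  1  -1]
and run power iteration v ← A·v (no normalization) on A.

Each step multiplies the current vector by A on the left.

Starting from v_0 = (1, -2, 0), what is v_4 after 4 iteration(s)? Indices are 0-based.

v_0 = (1, -2, 0).
v_1 = A·v_0 = (0, -3, -3).
v_2 = A·v_1 = (-3, -9, 0).
v_3 = A·v_2 = (-15, -21, -6).
v_4 = A·v_3 = (-51, -63, 0).

v_4 = (-51, -63, 0)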